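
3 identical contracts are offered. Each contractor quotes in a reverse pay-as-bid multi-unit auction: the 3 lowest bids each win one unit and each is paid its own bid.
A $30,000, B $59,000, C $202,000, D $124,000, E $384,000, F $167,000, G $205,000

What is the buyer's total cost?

Sorting: 30,000 (A), 59,000 (B), 124,000 (D), 167,000 (F), 202,000 (C), …
The 3 lowest are A, B, D.
Total cost = 30,000 + 59,000 + 124,000 = $213,000.

Total cost: $213,000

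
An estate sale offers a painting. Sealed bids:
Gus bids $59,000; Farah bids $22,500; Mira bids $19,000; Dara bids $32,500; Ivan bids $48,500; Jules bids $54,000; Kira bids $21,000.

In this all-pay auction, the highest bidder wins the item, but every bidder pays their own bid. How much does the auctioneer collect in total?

Total revenue: $256,500

Bids in order: 59,000 (Gus) > 54,000 (Jules) > 48,500 (Ivan) > 32,500 (Dara) > 22,500 (Farah) > 21,000 (Kira) > …
Gus wins with the top bid; all bids are sunk regardless.
Every bidder forfeits their bid regardless of winning.
Revenue = 59,000 + 22,500 + 19,000 + 32,500 + 48,500 + 54,000 + 21,000 = $256,500.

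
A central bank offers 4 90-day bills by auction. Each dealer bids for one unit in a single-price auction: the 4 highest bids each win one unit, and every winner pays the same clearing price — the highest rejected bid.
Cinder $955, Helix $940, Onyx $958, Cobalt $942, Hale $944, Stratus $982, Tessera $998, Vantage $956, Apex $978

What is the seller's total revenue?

Ordering the bids: 998 (Tessera), 982 (Stratus), 978 (Apex), 958 (Onyx), 956 (Vantage), 955 (Cinder), …
Winners (4 units): Tessera, Stratus, Apex, Onyx.
First losing bid is Vantage's $956, which sets the uniform price.
Total revenue = 4 × $956 = $3,824.

Total revenue: $3,824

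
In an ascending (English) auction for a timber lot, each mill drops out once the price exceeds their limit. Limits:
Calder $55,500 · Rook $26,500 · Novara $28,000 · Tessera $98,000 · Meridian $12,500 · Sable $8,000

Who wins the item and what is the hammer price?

Rule: the price rises until one bidder remains; the winner pays the price at which the last rival dropped out.
Limits ranked: 98,000 (Tessera) > 55,500 (Calder) > 28,000 (Novara) > 26,500 (Rook) > 12,500 (Meridian) > 8,000 (Sable)
Once the price passes $55,500, only Tessera is left; the hammer falls at Calder's limit of $55,500.

Tessera wins at $55,500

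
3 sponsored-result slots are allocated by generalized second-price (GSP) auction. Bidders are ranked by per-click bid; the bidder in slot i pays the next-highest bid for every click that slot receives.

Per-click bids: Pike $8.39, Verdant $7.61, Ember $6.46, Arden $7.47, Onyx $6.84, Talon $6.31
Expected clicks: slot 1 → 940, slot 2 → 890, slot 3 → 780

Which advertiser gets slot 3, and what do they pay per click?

Ranked by bid: $8.39 (Pike) > $7.61 (Verdant) > $7.47 (Arden) > $6.84 (Onyx) > …
Slot 3 goes to the third-ranked bidder, Arden, who pays the next bid down: $6.84/click.

Arden; $6.84 per click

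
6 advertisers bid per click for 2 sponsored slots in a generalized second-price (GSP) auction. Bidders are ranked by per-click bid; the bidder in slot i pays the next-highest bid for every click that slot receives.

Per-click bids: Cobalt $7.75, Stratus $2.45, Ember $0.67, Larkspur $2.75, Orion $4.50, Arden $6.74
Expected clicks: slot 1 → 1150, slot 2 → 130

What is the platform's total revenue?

Sorting advertisers: $7.75 (Cobalt) > $6.74 (Arden) > $4.50 (Orion) > …
Slot 1: Cobalt pays $6.74 × 1150 = $7751.00
Slot 2: Arden pays $4.50 × 130 = $585.00
Total = $8336.00

Total revenue: $8336.00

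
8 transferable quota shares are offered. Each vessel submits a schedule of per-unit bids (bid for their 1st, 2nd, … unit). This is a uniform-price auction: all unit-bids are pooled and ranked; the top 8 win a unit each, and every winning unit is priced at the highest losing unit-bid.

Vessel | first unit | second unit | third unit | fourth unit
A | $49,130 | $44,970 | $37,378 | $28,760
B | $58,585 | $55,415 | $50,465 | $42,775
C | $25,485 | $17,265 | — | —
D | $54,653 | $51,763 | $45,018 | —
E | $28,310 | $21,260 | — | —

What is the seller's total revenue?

All unit-bids, highest first — top 8: 58,585 (B-1), 55,415 (B-2), 54,653 (D-1), 51,763 (D-2), 50,465 (B-3), 49,130 (A-1), 45,018 (D-3), 44,970 (A-2)
Highest rejected unit-bid = $42,775.
Allocation: A 2, B 3, D 3. Every unit priced at $42,775.
Revenue = 8 × 42,775 = $342,200.

Total revenue: $342,200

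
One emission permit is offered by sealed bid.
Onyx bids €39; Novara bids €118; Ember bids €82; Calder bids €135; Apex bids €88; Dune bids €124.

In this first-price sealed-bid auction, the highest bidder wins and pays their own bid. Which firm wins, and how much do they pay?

Calder pays €135

Rule: the highest bidder wins and pays their own bid.
Bids ranked: 135 (Calder) > 124 (Dune) > 118 (Novara) > 88 (Apex) > 82 (Ember) > 39 (Onyx)
Calder has the highest bid and pays exactly that: €135.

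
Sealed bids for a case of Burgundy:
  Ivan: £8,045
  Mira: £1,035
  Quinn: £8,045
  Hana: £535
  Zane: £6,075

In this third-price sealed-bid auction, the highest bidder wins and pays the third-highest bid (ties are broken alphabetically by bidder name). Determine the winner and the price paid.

Bids in order: 8,045 (Ivan) > 8,045 (Quinn) > 6,075 (Zane) > 1,035 (Mira) > 535 (Hana)
Ivan and Quinn tie at £8,045; tie-break gives it to Ivan.
Ivan is highest; pays the third-highest bid, £6,075.

Ivan pays £6,075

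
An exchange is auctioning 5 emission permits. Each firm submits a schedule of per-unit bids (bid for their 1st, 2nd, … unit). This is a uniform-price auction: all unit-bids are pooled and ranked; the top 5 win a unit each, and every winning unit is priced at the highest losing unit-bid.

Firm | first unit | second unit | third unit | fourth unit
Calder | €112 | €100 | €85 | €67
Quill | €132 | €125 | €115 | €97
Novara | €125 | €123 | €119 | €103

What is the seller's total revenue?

Total revenue: €575

Merging the schedules and taking the best 5: 132 (Quill-1), 125 (Quill-2), 125 (Novara-1), 123 (Novara-2), 119 (Novara-3)
Highest rejected unit-bid = €115.
Allocation: Novara 3, Quill 2. Every unit priced at €115.
Revenue = 5 × 115 = €575.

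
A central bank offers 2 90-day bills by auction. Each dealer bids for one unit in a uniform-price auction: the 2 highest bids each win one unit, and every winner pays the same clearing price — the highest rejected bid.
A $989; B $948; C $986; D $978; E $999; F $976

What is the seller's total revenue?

Sorting: 999 (E), 989 (A), 986 (C), 978 (D), …
The 2 highest are E, A.
Clearing price = highest rejected bid = $986.
Total revenue = 2 × $986 = $1,972.

Total revenue: $1,972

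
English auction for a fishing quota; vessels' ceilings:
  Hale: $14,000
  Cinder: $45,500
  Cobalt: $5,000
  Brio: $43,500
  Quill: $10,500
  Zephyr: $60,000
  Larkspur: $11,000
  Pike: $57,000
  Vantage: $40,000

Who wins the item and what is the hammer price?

Limits ranked: 60,000 (Zephyr) > 57,000 (Pike) > 45,500 (Cinder) > 43,500 (Brio) > 40,000 (Vantage) > 14,000 (Hale) > …
Pike is the last rival to drop out, at $57,000; Zephyr remains and wins at that price.

Zephyr wins at $57,000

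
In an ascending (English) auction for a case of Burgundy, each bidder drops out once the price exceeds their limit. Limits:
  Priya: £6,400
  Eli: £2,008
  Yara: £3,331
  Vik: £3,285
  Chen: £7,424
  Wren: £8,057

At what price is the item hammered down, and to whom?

Limits in order: 8,057 (Wren) > 7,424 (Chen) > 6,400 (Priya) > 3,331 (Yara) > 3,285 (Vik) > 2,008 (Eli)
Chen is the last rival to drop out, at £7,424; Wren remains and wins at that price.

Wren wins at £7,424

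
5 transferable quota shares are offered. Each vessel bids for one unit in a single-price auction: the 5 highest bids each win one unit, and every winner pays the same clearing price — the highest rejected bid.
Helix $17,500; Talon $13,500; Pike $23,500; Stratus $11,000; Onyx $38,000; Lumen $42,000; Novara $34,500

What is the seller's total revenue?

Ordering the bids: 42,000 (Lumen), 38,000 (Onyx), 34,500 (Novara), 23,500 (Pike), 17,500 (Helix), 13,500 (Talon), 11,000 (Stratus)
The 5 highest are Lumen, Onyx, Novara, Pike, Helix.
Highest unsuccessful bid: $13,500 → clearing price.
Total revenue = 5 × $13,500 = $67,500.

Total revenue: $67,500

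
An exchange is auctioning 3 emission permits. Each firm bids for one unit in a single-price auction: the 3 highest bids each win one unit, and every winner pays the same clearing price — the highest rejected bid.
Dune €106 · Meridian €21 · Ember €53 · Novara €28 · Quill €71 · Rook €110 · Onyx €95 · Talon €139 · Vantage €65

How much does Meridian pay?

Ordering the bids: 139 (Talon), 110 (Rook), 106 (Dune), 95 (Onyx), 71 (Quill), …
The 3 highest are Talon, Rook, Dune.
Clearing price = highest rejected bid = €95.
Meridian does not win → pays €0.

Meridian pays €0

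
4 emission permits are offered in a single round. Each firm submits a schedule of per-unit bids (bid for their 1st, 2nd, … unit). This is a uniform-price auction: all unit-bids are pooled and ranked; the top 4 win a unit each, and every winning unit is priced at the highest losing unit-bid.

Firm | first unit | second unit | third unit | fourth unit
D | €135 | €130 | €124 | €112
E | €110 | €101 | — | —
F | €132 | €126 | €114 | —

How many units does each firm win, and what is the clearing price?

Merging the schedules and taking the best 4: 135 (D-1), 132 (F-1), 130 (D-2), 126 (F-2)
Highest rejected unit-bid = €124.
Allocation: D 2, F 2.

D 2, F 2; clearing price €124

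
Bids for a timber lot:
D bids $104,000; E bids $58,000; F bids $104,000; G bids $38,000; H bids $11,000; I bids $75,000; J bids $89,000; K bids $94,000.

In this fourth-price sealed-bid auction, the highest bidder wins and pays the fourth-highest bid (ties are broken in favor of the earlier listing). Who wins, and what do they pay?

Rule: the highest bidder wins and pays the fourth-highest bid.
Bids ranked: 104,000 (D) > 104,000 (F) > 94,000 (K) > 89,000 (J) > 75,000 (I) > 58,000 (E) > …
D and F tie at $104,000; tie-break gives it to D.
D wins; payment is bid #4 in the ranking = $89,000.

D pays $89,000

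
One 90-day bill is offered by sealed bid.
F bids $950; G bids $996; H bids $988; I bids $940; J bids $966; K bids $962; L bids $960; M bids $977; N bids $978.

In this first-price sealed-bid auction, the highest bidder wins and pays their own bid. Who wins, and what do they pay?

Bids ranked: 996 (G) > 988 (H) > 978 (N) > 977 (M) > 966 (J) > 962 (K) > …
G has the highest bid and pays exactly that: $996.

G pays $996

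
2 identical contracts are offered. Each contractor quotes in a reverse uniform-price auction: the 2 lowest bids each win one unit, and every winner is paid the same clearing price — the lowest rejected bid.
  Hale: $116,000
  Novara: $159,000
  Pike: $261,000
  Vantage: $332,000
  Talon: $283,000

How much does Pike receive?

Pike is paid $0

Bids ranked low→high: 116,000 (Hale), 159,000 (Novara), 261,000 (Pike), 283,000 (Talon), …
Lowest 2: Hale, Novara.
Lowest unsuccessful bid: $261,000 → clearing price.
Pike does not win → is paid $0.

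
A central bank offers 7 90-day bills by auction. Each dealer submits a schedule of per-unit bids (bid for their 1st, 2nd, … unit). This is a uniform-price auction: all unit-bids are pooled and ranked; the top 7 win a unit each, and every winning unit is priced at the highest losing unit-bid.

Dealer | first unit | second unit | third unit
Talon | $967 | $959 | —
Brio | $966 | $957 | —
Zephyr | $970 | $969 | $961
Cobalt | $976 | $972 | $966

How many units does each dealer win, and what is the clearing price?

Brio 1, Cobalt 3, Talon 1, Zephyr 2; clearing price $961

All unit-bids, highest first — top 7: 976 (Cobalt-1), 972 (Cobalt-2), 970 (Zephyr-1), 969 (Zephyr-2), 967 (Talon-1), 966 (Brio-1), 966 (Cobalt-3)
Highest rejected unit-bid = $961.
Allocation: Brio 1, Cobalt 3, Talon 1, Zephyr 2.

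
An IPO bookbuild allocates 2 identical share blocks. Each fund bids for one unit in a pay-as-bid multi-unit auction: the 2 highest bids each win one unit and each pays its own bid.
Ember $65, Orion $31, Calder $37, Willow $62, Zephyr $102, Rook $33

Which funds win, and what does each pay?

Ordering the bids: 102 (Zephyr), 65 (Ember), 62 (Willow), 37 (Calder), …
Winners (2 units): Zephyr, Ember.
Each winner pays its own bid: Zephyr $102, Ember $65.

Zephyr $102, Ember $65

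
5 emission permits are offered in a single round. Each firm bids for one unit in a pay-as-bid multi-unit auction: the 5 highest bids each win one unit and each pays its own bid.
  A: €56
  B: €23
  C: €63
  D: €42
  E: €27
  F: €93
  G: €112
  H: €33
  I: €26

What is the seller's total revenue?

Total revenue: €366

Ordering the bids: 112 (G), 93 (F), 63 (C), 56 (A), 42 (D), 33 (H), 27 (E), …
Top 5: G, F, C, A, D.
Total revenue = 112 + 93 + 63 + 56 + 42 = €366.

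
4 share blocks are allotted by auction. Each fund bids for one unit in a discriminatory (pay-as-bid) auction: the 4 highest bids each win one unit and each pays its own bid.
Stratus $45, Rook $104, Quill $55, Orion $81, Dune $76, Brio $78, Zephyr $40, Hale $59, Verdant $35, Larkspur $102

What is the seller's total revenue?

Bids ranked high→low: 104 (Rook), 102 (Larkspur), 81 (Orion), 78 (Brio), 76 (Dune), 59 (Hale), …
Winners (4 units): Rook, Larkspur, Orion, Brio.
Total revenue = 104 + 102 + 81 + 78 = $365.

Total revenue: $365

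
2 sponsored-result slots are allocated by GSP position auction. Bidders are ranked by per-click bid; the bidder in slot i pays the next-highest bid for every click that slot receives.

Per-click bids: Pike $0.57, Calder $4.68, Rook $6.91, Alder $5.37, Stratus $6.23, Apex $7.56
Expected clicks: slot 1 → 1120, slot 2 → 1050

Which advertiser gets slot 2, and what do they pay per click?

Ranked by bid: $7.56 (Apex) > $6.91 (Rook) > $6.23 (Stratus) > …
Slot 2 goes to the second-ranked bidder, Rook, who pays the next bid down: $6.23/click.

Rook; $6.23 per click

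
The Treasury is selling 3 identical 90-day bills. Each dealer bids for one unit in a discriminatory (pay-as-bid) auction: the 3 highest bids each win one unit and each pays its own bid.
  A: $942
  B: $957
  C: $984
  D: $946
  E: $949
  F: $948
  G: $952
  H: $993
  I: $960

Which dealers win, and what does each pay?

H $993, C $984, I $960

Ordering the bids: 993 (H), 984 (C), 960 (I), 957 (B), 952 (G), …
Top 3: H, C, I.
Each winner pays its own bid: H $993, C $984, I $960.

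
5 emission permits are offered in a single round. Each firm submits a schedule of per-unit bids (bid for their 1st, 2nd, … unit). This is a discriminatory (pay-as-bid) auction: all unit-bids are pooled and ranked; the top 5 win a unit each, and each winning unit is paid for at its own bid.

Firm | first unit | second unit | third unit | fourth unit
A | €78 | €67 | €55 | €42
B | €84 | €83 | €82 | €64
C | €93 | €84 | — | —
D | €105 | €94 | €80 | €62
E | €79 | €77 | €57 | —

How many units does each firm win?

All unit-bids, highest first — top 5: 105 (D-1), 94 (D-2), 93 (C-1), 84 (B-1), 84 (C-2)
Next rejected bid: €83 (not a price — pay-as-bid).
Allocation: B 1, C 2, D 2.

B 1, C 2, D 2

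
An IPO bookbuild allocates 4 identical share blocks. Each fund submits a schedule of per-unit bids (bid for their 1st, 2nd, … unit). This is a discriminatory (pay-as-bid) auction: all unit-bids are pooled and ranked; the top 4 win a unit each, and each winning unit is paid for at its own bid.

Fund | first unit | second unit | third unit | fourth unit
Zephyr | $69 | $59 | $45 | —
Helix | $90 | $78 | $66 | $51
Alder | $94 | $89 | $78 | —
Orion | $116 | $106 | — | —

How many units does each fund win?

Alder 1, Helix 1, Orion 2

Merging the schedules and taking the best 4: 116 (Orion-1), 106 (Orion-2), 94 (Alder-1), 90 (Helix-1)
Next rejected bid: $89 (not a price — pay-as-bid).
Allocation: Alder 1, Helix 1, Orion 2.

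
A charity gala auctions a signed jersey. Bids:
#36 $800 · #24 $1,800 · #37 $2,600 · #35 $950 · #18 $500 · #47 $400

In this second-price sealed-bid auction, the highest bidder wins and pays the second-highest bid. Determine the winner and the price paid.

#37 pays $1,800

Bids in order: 2,600 (#37) > 1,800 (#24) > 950 (#35) > 800 (#36) > 500 (#18) > 400 (#47)
#37 wins with the highest bid; price is set by the runner-up at $1,800.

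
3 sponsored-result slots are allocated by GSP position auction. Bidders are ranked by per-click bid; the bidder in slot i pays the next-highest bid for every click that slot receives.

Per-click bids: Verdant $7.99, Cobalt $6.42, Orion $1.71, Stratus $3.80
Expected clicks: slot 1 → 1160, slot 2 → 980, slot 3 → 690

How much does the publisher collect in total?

Total revenue: $12351.10

Per-click bids in order: $7.99 (Verdant) > $6.42 (Cobalt) > $3.80 (Stratus) > $1.71 (Orion)
Slot 1: Verdant pays $6.42 × 1160 = $7447.20
Slot 2: Cobalt pays $3.80 × 980 = $3724.00
Slot 3: Stratus pays $1.71 × 690 = $1179.90
Total = $12351.10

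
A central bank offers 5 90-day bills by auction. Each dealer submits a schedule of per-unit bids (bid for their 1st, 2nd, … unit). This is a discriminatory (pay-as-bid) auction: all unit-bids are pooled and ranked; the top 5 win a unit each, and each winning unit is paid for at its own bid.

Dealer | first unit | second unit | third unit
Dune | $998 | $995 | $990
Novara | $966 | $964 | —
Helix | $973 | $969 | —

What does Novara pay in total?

Merging the schedules and taking the best 5: 998 (Dune-1), 995 (Dune-2), 990 (Dune-3), 973 (Helix-1), 969 (Helix-2)
Next rejected bid: $966 (not a price — pay-as-bid).
Novara wins no units.

Novara pays $0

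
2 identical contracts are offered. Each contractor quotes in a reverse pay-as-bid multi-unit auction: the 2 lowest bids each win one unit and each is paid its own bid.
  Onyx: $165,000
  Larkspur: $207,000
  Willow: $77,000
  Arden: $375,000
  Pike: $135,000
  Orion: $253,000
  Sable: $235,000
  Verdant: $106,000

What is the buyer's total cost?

Bids ranked low→high: 77,000 (Willow), 106,000 (Verdant), 135,000 (Pike), 165,000 (Onyx), …
Winners (2 units): Willow, Verdant.
Total cost = 77,000 + 106,000 = $183,000.

Total cost: $183,000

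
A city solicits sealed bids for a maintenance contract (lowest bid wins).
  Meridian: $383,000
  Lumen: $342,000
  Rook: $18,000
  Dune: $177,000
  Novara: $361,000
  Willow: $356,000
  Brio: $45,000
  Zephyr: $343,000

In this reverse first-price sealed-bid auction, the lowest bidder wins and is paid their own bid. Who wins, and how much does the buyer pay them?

Reverse first-price sealed-bid auction: the lowest bidder wins and is paid their own bid.
Bids in order: 18,000 (Rook) < 45,000 (Brio) < 177,000 (Dune) < 342,000 (Lumen) < 343,000 (Zephyr) < 356,000 (Willow) < …
Rook is lowest → is paid own bid, $18,000.

Rook is paid $18,000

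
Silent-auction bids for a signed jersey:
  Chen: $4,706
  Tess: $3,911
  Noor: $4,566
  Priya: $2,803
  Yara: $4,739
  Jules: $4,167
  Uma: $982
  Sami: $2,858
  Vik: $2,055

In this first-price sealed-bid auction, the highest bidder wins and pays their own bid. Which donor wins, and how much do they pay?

Rule: the highest bidder wins and pays their own bid.
Bids in order: 4,739 (Yara) > 4,706 (Chen) > 4,566 (Noor) > 4,167 (Jules) > 3,911 (Tess) > 2,858 (Sami) > …
Yara has the highest bid and pays exactly that: $4,739.

Yara pays $4,739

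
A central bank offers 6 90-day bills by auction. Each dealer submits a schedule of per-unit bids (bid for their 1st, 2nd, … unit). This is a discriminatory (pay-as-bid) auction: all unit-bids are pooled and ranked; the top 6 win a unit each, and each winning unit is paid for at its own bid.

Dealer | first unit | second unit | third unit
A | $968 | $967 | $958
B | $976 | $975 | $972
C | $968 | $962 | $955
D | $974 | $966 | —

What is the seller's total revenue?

Total revenue: $5,833

All unit-bids, highest first — top 6: 976 (B-1), 975 (B-2), 974 (D-1), 972 (B-3), 968 (A-1), 968 (C-1)
Next rejected bid: $967 (not a price — pay-as-bid).
Each winning unit pays its own bid.
Revenue = 976 + 975 + 974 + 972 + 968 + 968 = $5,833.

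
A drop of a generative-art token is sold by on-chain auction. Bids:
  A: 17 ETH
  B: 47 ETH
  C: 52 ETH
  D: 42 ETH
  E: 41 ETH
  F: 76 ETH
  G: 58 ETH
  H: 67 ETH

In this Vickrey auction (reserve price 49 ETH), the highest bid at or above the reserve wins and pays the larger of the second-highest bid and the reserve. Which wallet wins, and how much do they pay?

F pays 67 ETH

Vickrey auction (reserve price 49 ETH): the highest bid at or above the reserve wins and pays the larger of the second-highest bid and the reserve.
Bids in order: 76 (F) > 67 (H) > 58 (G) > 52 (C) > 47 (B) > 42 (D) > …
F has the top bid at or above the reserve (76 ETH).
max(second-highest 67 ETH, reserve 49 ETH) = 67 ETH; the reserve does not bind.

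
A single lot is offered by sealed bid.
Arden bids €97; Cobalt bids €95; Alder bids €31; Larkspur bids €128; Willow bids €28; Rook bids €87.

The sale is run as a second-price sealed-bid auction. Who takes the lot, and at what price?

Bids in order: 128 (Larkspur) > 97 (Arden) > 95 (Cobalt) > 87 (Rook) > 31 (Alder) > 28 (Willow)
Larkspur wins with the highest bid; price is set by the runner-up at €97.

Larkspur pays €97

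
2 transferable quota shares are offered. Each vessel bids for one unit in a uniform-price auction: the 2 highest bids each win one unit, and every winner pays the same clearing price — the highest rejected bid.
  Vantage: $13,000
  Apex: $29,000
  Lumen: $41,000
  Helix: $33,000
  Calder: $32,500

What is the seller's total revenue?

Ordering the bids: 41,000 (Lumen), 33,000 (Helix), 32,500 (Calder), 29,000 (Apex), …
The 2 highest are Lumen, Helix.
First losing bid is Calder's $32,500, which sets the uniform price.
Total revenue = 2 × $32,500 = $65,000.

Total revenue: $65,000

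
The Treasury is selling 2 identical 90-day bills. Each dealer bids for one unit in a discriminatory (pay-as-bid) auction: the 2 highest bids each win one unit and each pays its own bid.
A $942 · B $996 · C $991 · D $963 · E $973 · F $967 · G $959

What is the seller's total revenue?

Total revenue: $1,987

Sorting: 996 (B), 991 (C), 973 (E), 967 (F), …
The 2 highest are B, C.
Total revenue = 996 + 991 = $1,987.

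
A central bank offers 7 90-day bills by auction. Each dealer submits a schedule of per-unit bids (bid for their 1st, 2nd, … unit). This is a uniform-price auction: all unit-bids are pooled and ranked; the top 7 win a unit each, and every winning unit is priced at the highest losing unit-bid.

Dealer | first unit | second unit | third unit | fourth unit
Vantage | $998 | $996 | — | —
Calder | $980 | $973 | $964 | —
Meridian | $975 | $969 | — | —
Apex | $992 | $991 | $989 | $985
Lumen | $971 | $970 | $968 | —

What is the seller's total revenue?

Total revenue: $6,825

Merging the schedules and taking the best 7: 998 (Vantage-1), 996 (Vantage-2), 992 (Apex-1), 991 (Apex-2), 989 (Apex-3), 985 (Apex-4), 980 (Calder-1)
First bid not allocated: $975.
Allocation: Apex 4, Calder 1, Vantage 2. Every unit priced at $975.
Revenue = 7 × 975 = $6,825.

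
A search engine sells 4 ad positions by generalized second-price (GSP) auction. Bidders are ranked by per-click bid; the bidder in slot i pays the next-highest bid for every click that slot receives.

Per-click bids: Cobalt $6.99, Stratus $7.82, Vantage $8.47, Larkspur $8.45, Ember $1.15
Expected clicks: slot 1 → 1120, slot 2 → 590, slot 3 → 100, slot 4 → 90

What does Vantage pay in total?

Sorting advertisers: $8.47 (Vantage) > $8.45 (Larkspur) > $7.82 (Stratus) > $6.99 (Cobalt) > $1.15 (Ember)
Vantage holds slot 1 → pays next bid $8.45 × 1120 clicks = $9464.00.

Vantage pays $9464.00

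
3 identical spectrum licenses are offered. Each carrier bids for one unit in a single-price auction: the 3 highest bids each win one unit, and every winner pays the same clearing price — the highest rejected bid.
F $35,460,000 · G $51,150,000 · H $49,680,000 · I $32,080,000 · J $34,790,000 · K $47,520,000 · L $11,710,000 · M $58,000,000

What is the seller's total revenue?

Total revenue: $142,560,000

Sorting: 58,000,000 (M), 51,150,000 (G), 49,680,000 (H), 47,520,000 (K), 35,460,000 (F), …
Winners (3 units): M, G, H.
Clearing price = highest rejected bid = $47,520,000.
Total revenue = 3 × $47,520,000 = $142,560,000.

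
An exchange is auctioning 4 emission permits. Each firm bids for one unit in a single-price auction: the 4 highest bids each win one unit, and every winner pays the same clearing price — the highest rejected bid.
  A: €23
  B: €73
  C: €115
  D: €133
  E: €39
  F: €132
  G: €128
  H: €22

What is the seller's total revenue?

Total revenue: €292

Ordering the bids: 133 (D), 132 (F), 128 (G), 115 (C), 73 (B), 39 (E), …
Top 4: D, F, G, C.
Clearing price = highest rejected bid = €73.
Total revenue = 4 × €73 = €292.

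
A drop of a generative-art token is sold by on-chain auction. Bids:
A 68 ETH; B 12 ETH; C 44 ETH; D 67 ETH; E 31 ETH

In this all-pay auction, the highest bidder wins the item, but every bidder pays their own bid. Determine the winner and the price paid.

Sorting bids: 68 (A) > 67 (D) > 44 (C) > 31 (E) > 12 (B)
A is highest and takes the item; every bidder forfeits their bid.

A pays 68 ETH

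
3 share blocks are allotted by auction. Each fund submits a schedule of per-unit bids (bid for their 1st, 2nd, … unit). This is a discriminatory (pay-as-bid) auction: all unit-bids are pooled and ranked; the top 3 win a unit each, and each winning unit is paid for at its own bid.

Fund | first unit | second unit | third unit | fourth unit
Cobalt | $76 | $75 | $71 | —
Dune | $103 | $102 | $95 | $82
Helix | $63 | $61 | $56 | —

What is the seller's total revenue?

Merging the schedules and taking the best 3: 103 (Dune-1), 102 (Dune-2), 95 (Dune-3)
Next rejected bid: $82 (not a price — pay-as-bid).
Each winning unit pays its own bid.
Revenue = 103 + 102 + 95 = $300.

Total revenue: $300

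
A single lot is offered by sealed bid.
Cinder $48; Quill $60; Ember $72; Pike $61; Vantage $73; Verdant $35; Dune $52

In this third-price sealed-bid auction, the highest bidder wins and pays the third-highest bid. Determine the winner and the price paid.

Vantage pays $61

Sorting bids: 73 (Vantage) > 72 (Ember) > 61 (Pike) > 60 (Quill) > 52 (Dune) > 48 (Cinder) > …
Vantage wins; payment is bid #3 in the ranking = $61.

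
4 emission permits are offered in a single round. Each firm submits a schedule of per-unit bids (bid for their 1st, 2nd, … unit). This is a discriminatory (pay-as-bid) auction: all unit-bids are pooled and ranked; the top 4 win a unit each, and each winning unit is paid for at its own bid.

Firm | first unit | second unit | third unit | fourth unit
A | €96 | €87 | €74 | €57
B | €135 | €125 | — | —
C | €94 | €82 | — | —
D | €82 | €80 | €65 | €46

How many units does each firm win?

Pooled unit-bids ranked (top 4): 135 (B-1), 125 (B-2), 96 (A-1), 94 (C-1)
Next rejected bid: €87 (not a price — pay-as-bid).
Allocation: A 1, B 2, C 1.

A 1, B 2, C 1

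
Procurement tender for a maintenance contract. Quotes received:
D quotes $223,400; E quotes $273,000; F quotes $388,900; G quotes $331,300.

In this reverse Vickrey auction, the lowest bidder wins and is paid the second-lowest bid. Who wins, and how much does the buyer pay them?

D is paid $273,000

Bids in order: 223,400 (D) < 273,000 (E) < 331,300 (G) < 388,900 (F)
D wins with the lowest bid; price is set by the runner-up at $273,000.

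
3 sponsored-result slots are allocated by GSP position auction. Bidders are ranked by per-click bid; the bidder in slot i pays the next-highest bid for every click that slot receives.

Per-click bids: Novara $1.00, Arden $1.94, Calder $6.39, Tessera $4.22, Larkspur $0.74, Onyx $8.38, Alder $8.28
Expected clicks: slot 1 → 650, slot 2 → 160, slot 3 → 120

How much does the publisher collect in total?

Ranked by bid: $8.38 (Onyx) > $8.28 (Alder) > $6.39 (Calder) > $4.22 (Tessera) > …
Slot 1: Onyx pays $8.28 × 650 = $5382.00
Slot 2: Alder pays $6.39 × 160 = $1022.40
Slot 3: Calder pays $4.22 × 120 = $506.40
Total = $6910.80

Total revenue: $6910.80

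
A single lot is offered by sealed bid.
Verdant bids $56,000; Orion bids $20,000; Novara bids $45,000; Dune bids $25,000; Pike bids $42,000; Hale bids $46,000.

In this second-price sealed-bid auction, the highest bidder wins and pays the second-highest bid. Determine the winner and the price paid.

Verdant pays $46,000

Bids ranked: 56,000 (Verdant) > 46,000 (Hale) > 45,000 (Novara) > 42,000 (Pike) > 25,000 (Dune) > 20,000 (Orion)
Second-price: Verdant pays Hale's bid of $46,000.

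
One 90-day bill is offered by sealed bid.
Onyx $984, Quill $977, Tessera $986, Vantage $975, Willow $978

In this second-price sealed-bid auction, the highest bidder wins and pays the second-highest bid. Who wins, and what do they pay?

Sorting bids: 986 (Tessera) > 984 (Onyx) > 978 (Willow) > 977 (Quill) > 975 (Vantage)
Second-price: Tessera pays Onyx's bid of $984.

Tessera pays $984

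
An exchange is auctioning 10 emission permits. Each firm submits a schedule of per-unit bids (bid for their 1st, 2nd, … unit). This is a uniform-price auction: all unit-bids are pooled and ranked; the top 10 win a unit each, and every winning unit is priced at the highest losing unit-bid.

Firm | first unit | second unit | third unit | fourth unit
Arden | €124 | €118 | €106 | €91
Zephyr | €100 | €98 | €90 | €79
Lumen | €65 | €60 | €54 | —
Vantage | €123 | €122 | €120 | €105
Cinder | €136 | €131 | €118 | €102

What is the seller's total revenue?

Pooled unit-bids ranked (top 10): 136 (Cinder-1), 131 (Cinder-2), 124 (Arden-1), 123 (Vantage-1), 122 (Vantage-2), 120 (Vantage-3), 118 (Arden-2), 118 (Cinder-3), 106 (Arden-3), 105 (Vantage-4)
Highest rejected unit-bid = €102.
Allocation: Arden 3, Cinder 3, Vantage 4. Every unit priced at €102.
Revenue = 10 × 102 = €1,020.

Total revenue: €1,020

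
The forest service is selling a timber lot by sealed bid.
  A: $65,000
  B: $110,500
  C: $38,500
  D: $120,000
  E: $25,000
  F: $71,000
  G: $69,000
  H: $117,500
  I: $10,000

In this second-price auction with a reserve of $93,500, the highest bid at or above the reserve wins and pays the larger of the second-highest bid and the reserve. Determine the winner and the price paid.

Bids in order: 120,000 (D) > 117,500 (H) > 110,500 (B) > 71,000 (F) > 69,000 (G) > 65,000 (A) > …
Highest eligible bid: D at $120,000.
Second-highest bid $117,500 exceeds the reserve $93,500 → payment $117,500.

D pays $117,500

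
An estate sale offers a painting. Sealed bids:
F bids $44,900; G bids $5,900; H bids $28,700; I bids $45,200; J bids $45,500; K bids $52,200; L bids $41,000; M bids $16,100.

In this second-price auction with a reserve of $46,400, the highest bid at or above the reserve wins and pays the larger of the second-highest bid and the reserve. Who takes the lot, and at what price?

K pays $46,400

Sorting bids: 52,200 (K) > 45,500 (J) > 45,200 (I) > 44,900 (F) > 41,000 (L) > 28,700 (H) > …
Highest eligible bid: K at $52,200.
Second-highest bid $45,500 is below the reserve $46,400, so the reserve binds → payment $46,400.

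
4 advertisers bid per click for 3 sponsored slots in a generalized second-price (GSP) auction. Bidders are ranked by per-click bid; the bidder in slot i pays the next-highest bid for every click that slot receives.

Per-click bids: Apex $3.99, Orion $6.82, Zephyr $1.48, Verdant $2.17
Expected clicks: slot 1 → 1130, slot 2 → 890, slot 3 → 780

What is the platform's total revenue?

Per-click bids in order: $6.82 (Orion) > $3.99 (Apex) > $2.17 (Verdant) > $1.48 (Zephyr)
Slot 1: Orion pays $3.99 × 1130 = $4508.70
Slot 2: Apex pays $2.17 × 890 = $1931.30
Slot 3: Verdant pays $1.48 × 780 = $1154.40
Total = $7594.40

Total revenue: $7594.40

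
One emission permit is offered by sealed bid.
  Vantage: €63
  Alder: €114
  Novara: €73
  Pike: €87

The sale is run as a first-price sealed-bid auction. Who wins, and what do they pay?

Rule: the highest bidder wins and pays their own bid.
Bids ranked: 114 (Alder) > 87 (Pike) > 73 (Novara) > 63 (Vantage)
First-price: Alder pays what they bid, €114.

Alder pays €114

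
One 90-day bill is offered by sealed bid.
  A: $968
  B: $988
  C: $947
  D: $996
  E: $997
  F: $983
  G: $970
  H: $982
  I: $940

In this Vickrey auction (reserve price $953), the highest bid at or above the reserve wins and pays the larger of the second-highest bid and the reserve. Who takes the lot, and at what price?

Bids in order: 997 (E) > 996 (D) > 988 (B) > 983 (F) > 982 (H) > 970 (G) > …
E has the top bid at or above the reserve ($997).
Second-highest bid $996 exceeds the reserve $953 → payment $996.

E pays $996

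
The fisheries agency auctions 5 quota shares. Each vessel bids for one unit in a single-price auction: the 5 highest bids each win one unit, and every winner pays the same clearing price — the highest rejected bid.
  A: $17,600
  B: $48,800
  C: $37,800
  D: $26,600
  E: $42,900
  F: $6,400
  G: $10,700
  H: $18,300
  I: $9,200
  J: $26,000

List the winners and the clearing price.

Ordering the bids: 48,800 (B), 42,900 (E), 37,800 (C), 26,600 (D), 26,000 (J), 18,300 (H), 17,600 (A), …
Top 5: B, E, C, D, J.
First losing bid is H's $18,300, which sets the uniform price.

B, E, C, D, J; each pays $18,300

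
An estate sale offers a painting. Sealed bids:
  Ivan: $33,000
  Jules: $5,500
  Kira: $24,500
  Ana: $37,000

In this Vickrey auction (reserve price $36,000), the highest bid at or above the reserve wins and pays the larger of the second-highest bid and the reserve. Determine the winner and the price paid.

Rule: the highest bid at or above the reserve wins and pays the larger of the second-highest bid and the reserve.
Sorting bids: 37,000 (Ana) > 33,000 (Ivan) > 24,500 (Kira) > 5,500 (Jules)
Ana has the top bid at or above the reserve ($37,000).
max(second-highest $33,000, reserve $36,000) = $36,000.

Ana pays $36,000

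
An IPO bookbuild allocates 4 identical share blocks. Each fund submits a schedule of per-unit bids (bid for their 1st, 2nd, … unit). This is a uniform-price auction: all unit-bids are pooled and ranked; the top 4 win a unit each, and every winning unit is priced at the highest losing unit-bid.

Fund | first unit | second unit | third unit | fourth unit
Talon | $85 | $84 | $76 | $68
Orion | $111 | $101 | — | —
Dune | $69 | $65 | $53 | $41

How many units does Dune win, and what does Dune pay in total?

Dune: 0 units, pays $0

All unit-bids, highest first — top 4: 111 (Orion-1), 101 (Orion-2), 85 (Talon-1), 84 (Talon-2)
The (k+1)-th unit-bid is $76.
Dune wins 0 unit(s) at $76 each.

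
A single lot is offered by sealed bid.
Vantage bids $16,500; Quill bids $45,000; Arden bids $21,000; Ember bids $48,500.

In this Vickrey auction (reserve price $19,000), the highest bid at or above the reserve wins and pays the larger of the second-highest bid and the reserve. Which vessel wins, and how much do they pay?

Ember pays $45,000

Sorting bids: 48,500 (Ember) > 45,000 (Quill) > 21,000 (Arden) > 16,500 (Vantage)
Highest eligible bid: Ember at $48,500.
max(second-highest $45,000, reserve $19,000) = $45,000; the reserve does not bind.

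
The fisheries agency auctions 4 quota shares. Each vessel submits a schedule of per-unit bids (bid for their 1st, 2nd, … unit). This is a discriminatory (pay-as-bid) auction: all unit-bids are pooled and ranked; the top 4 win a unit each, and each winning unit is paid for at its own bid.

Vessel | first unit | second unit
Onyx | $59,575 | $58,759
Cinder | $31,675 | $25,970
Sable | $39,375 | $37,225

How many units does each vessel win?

Onyx 2, Sable 2

All unit-bids, highest first — top 4: 59,575 (Onyx-1), 58,759 (Onyx-2), 39,375 (Sable-1), 37,225 (Sable-2)
Next rejected bid: $31,675 (not a price — pay-as-bid).
Allocation: Onyx 2, Sable 2.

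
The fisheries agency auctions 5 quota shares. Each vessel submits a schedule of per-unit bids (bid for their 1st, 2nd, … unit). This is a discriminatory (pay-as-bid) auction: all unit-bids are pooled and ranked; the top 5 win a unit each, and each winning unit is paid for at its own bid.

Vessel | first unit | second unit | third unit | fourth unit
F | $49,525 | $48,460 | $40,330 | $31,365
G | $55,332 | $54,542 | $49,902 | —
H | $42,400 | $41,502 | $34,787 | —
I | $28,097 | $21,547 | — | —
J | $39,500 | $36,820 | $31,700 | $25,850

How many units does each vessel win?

Pooled unit-bids ranked (top 5): 55,332 (G-1), 54,542 (G-2), 49,902 (G-3), 49,525 (F-1), 48,460 (F-2)
Next rejected bid: $42,400 (not a price — pay-as-bid).
Allocation: F 2, G 3.

F 2, G 3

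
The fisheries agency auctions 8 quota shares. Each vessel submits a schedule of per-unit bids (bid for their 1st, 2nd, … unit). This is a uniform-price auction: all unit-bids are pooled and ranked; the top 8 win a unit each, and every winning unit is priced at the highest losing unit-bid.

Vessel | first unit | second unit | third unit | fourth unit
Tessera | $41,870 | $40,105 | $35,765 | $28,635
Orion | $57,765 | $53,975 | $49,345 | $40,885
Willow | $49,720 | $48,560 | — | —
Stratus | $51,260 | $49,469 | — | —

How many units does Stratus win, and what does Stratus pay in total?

Stratus: 2 units, pays $81,770

All unit-bids, highest first — top 8: 57,765 (Orion-1), 53,975 (Orion-2), 51,260 (Stratus-1), 49,720 (Willow-1), 49,469 (Stratus-2), 49,345 (Orion-3), 48,560 (Willow-2), 41,870 (Tessera-1)
Highest rejected unit-bid = $40,885.
Stratus wins 2 unit(s) at $40,885 each.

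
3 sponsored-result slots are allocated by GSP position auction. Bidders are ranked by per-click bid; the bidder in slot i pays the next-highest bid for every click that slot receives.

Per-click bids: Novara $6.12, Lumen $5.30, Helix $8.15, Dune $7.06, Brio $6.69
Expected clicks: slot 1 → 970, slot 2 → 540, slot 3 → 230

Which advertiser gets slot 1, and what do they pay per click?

Helix; $7.06 per click

Per-click bids in order: $8.15 (Helix) > $7.06 (Dune) > $6.69 (Brio) > $6.12 (Novara) > …
Slot 1 goes to the first-ranked bidder, Helix, who pays the next bid down: $7.06/click.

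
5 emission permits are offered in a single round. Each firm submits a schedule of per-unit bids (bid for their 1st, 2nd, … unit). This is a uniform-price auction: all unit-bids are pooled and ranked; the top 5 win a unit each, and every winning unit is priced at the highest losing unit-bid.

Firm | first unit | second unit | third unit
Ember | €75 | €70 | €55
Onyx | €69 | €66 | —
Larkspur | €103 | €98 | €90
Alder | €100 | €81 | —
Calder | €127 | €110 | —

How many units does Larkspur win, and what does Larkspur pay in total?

All unit-bids, highest first — top 5: 127 (Calder-1), 110 (Calder-2), 103 (Larkspur-1), 100 (Alder-1), 98 (Larkspur-2)
The (k+1)-th unit-bid is €90.
Larkspur wins 2 unit(s) at €90 each.

Larkspur: 2 units, pays €180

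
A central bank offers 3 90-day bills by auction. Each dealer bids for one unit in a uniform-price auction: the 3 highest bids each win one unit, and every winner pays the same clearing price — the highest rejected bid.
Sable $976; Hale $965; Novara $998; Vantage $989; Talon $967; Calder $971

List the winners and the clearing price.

Sorting: 998 (Novara), 989 (Vantage), 976 (Sable), 971 (Calder), 967 (Talon), …
Top 3: Novara, Vantage, Sable.
Highest unsuccessful bid: $971 → clearing price.

Novara, Vantage, Sable; each pays $971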